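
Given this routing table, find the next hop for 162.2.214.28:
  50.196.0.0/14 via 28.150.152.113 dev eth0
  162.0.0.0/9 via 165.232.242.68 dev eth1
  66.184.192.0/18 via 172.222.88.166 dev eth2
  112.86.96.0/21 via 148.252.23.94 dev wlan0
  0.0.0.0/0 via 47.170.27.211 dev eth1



Longest prefix match for 162.2.214.28:
  /14 50.196.0.0: no
  /9 162.0.0.0: MATCH
  /18 66.184.192.0: no
  /21 112.86.96.0: no
  /0 0.0.0.0: MATCH
Selected: next-hop 165.232.242.68 via eth1 (matched /9)


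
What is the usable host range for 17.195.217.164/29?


Network: 17.195.217.160
Broadcast: 17.195.217.167
First usable = network + 1
Last usable = broadcast - 1
Range: 17.195.217.161 to 17.195.217.166


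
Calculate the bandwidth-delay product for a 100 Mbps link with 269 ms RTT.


BDP = bandwidth * RTT
= 100 Mbps * 269 ms
= 100 * 1e6 * 269 / 1000 bits
= 26900000 bits
= 3362500 bytes
= 3283.6914 KB
BDP = 26900000 bits (3362500 bytes)


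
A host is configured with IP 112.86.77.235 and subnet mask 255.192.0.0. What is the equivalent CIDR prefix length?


Binary: 11111111.11000000.00000000.00000000
Count leading 1s
Prefix: /10


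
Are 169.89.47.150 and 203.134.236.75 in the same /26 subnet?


Mask: 255.255.255.192
169.89.47.150 AND mask = 169.89.47.128
203.134.236.75 AND mask = 203.134.236.64
No, different subnets (169.89.47.128 vs 203.134.236.64)


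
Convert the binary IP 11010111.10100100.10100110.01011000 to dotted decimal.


11010111 = 215
10100100 = 164
10100110 = 166
01011000 = 88
IP: 215.164.166.88


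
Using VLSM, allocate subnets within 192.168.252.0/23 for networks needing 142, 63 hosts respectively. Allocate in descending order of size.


142 hosts -> /24 (254 usable): 192.168.252.0/24
63 hosts -> /25 (126 usable): 192.168.253.0/25
Allocation: 192.168.252.0/24 (142 hosts, 254 usable); 192.168.253.0/25 (63 hosts, 126 usable)


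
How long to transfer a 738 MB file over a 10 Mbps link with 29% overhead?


Effective throughput = 10 * (1 - 29/100) = 7.1 Mbps
File size in Mb = 738 * 8 = 5904 Mb
Time = 5904 / 7.1
Time = 831.5493 seconds


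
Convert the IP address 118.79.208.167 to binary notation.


118 = 01110110
79 = 01001111
208 = 11010000
167 = 10100111
Binary: 01110110.01001111.11010000.10100111


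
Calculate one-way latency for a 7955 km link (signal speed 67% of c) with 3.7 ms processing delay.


Speed = 0.67 * 3e5 km/s = 201000 km/s
Propagation delay = 7955 / 201000 = 0.0396 s = 39.5771 ms
Processing delay = 3.7 ms
Total one-way latency = 43.2771 ms


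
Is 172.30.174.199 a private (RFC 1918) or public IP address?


RFC 1918 private ranges:
  10.0.0.0/8 (10.0.0.0 - 10.255.255.255)
  172.16.0.0/12 (172.16.0.0 - 172.31.255.255)
  192.168.0.0/16 (192.168.0.0 - 192.168.255.255)
Private (in 172.16.0.0/12)


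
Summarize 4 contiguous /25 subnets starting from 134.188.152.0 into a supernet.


Original prefix: /25
Number of subnets: 4 = 2^2
New prefix = 25 - 2 = 23
Supernet: 134.188.152.0/23


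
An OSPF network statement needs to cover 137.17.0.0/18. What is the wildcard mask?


Subnet mask: 255.255.192.0
Wildcard = 255.255.255.255 - subnet mask
255 - 255 = 0
255 - 255 = 0
255 - 192 = 63
255 - 0 = 255
Wildcard: 0.0.63.255


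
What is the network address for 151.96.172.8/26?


IP:   10010111.01100000.10101100.00001000
Mask: 11111111.11111111.11111111.11000000
AND operation:
Net:  10010111.01100000.10101100.00000000
Network: 151.96.172.0/26


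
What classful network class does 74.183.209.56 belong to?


First octet: 74
Binary: 01001010
0xxxxxxx -> Class A (1-126)
Class A, default mask 255.0.0.0 (/8)


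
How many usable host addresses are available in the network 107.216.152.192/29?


Host bits = 32 - 29 = 3
Total addresses = 2^3 = 8
Usable = total - 2 (network and broadcast)
Usable hosts: 6


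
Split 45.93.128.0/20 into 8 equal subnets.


New prefix = 20 + 3 = 23
Each subnet has 512 addresses
  45.93.128.0/23
  45.93.130.0/23
  45.93.132.0/23
  45.93.134.0/23
  45.93.136.0/23
  45.93.138.0/23
  45.93.140.0/23
  45.93.142.0/23
Subnets: 45.93.128.0/23, 45.93.130.0/23, 45.93.132.0/23, 45.93.134.0/23, 45.93.136.0/23, 45.93.138.0/23, 45.93.140.0/23, 45.93.142.0/23


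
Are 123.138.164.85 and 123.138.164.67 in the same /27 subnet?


Mask: 255.255.255.224
123.138.164.85 AND mask = 123.138.164.64
123.138.164.67 AND mask = 123.138.164.64
Yes, same subnet (123.138.164.64)


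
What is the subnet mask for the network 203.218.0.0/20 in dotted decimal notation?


/20 means 20 network bits, 12 host bits
Binary: 11111111111111111111000000000000
Mask: 255.255.240.0


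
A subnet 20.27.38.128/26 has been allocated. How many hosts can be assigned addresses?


Host bits = 32 - 26 = 6
Total addresses = 2^6 = 64
Usable = total - 2 (network and broadcast)
Usable hosts: 62


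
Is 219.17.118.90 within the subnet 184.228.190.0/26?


Subnet network: 184.228.190.0
Test IP AND mask: 219.17.118.64
No, 219.17.118.90 is not in 184.228.190.0/26


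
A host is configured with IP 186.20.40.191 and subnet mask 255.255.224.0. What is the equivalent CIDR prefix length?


Binary: 11111111.11111111.11100000.00000000
Count leading 1s
Prefix: /19


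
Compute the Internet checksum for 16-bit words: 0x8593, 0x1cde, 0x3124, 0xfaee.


Sum all words (with carry folding):
+ 0x8593 = 0x8593
+ 0x1cde = 0xa271
+ 0x3124 = 0xd395
+ 0xfaee = 0xce84
One's complement: ~0xce84
Checksum = 0x317b


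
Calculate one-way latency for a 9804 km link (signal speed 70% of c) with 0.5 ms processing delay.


Speed = 0.7 * 3e5 km/s = 210000 km/s
Propagation delay = 9804 / 210000 = 0.0467 s = 46.6857 ms
Processing delay = 0.5 ms
Total one-way latency = 47.1857 ms


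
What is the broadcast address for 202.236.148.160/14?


Network: 202.236.0.0/14
Host bits = 18
Set all host bits to 1:
Broadcast: 202.239.255.255


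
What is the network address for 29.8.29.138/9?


IP:   00011101.00001000.00011101.10001010
Mask: 11111111.10000000.00000000.00000000
AND operation:
Net:  00011101.00000000.00000000.00000000
Network: 29.0.0.0/9


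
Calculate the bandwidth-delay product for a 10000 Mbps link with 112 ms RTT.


BDP = bandwidth * RTT
= 10000 Mbps * 112 ms
= 10000 * 1e6 * 112 / 1000 bits
= 1120000000 bits
= 140000000 bytes
= 136718.75 KB
BDP = 1120000000 bits (140000000 bytes)


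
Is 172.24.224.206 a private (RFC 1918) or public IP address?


RFC 1918 private ranges:
  10.0.0.0/8 (10.0.0.0 - 10.255.255.255)
  172.16.0.0/12 (172.16.0.0 - 172.31.255.255)
  192.168.0.0/16 (192.168.0.0 - 192.168.255.255)
Private (in 172.16.0.0/12)


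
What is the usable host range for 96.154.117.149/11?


Network: 96.128.0.0
Broadcast: 96.159.255.255
First usable = network + 1
Last usable = broadcast - 1
Range: 96.128.0.1 to 96.159.255.254


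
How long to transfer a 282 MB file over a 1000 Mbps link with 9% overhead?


Effective throughput = 1000 * (1 - 9/100) = 910 Mbps
File size in Mb = 282 * 8 = 2256 Mb
Time = 2256 / 910
Time = 2.4791 seconds


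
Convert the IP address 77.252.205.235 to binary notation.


77 = 01001101
252 = 11111100
205 = 11001101
235 = 11101011
Binary: 01001101.11111100.11001101.11101011


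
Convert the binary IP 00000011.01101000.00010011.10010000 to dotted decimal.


00000011 = 3
01101000 = 104
00010011 = 19
10010000 = 144
IP: 3.104.19.144


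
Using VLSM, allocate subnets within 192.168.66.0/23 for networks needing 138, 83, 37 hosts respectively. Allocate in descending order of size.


138 hosts -> /24 (254 usable): 192.168.66.0/24
83 hosts -> /25 (126 usable): 192.168.67.0/25
37 hosts -> /26 (62 usable): 192.168.67.128/26
Allocation: 192.168.66.0/24 (138 hosts, 254 usable); 192.168.67.0/25 (83 hosts, 126 usable); 192.168.67.128/26 (37 hosts, 62 usable)


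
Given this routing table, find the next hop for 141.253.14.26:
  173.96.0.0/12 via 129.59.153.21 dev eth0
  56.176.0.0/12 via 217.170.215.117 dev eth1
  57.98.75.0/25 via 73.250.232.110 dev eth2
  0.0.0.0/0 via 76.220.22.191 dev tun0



Longest prefix match for 141.253.14.26:
  /12 173.96.0.0: no
  /12 56.176.0.0: no
  /25 57.98.75.0: no
  /0 0.0.0.0: MATCH
Selected: next-hop 76.220.22.191 via tun0 (matched /0)


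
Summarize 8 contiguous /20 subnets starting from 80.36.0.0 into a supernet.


Original prefix: /20
Number of subnets: 8 = 2^3
New prefix = 20 - 3 = 17
Supernet: 80.36.0.0/17


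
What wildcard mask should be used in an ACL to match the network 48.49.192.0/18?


Subnet mask: 255.255.192.0
Wildcard = 255.255.255.255 - subnet mask
255 - 255 = 0
255 - 255 = 0
255 - 192 = 63
255 - 0 = 255
Wildcard: 0.0.63.255


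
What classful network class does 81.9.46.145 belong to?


First octet: 81
Binary: 01010001
0xxxxxxx -> Class A (1-126)
Class A, default mask 255.0.0.0 (/8)


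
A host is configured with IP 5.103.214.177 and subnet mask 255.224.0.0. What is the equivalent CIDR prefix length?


Binary: 11111111.11100000.00000000.00000000
Count leading 1s
Prefix: /11


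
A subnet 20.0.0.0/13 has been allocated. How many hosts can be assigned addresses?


Host bits = 32 - 13 = 19
Total addresses = 2^19 = 524288
Usable = total - 2 (network and broadcast)
Usable hosts: 524286


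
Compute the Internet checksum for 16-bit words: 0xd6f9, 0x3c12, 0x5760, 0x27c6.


Sum all words (with carry folding):
+ 0xd6f9 = 0xd6f9
+ 0x3c12 = 0x130c
+ 0x5760 = 0x6a6c
+ 0x27c6 = 0x9232
One's complement: ~0x9232
Checksum = 0x6dcd


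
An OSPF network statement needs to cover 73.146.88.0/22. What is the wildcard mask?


Subnet mask: 255.255.252.0
Wildcard = 255.255.255.255 - subnet mask
255 - 255 = 0
255 - 255 = 0
255 - 252 = 3
255 - 0 = 255
Wildcard: 0.0.3.255


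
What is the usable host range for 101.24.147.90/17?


Network: 101.24.128.0
Broadcast: 101.24.255.255
First usable = network + 1
Last usable = broadcast - 1
Range: 101.24.128.1 to 101.24.255.254


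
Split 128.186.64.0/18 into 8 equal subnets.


New prefix = 18 + 3 = 21
Each subnet has 2048 addresses
  128.186.64.0/21
  128.186.72.0/21
  128.186.80.0/21
  128.186.88.0/21
  128.186.96.0/21
  128.186.104.0/21
  128.186.112.0/21
  128.186.120.0/21
Subnets: 128.186.64.0/21, 128.186.72.0/21, 128.186.80.0/21, 128.186.88.0/21, 128.186.96.0/21, 128.186.104.0/21, 128.186.112.0/21, 128.186.120.0/21


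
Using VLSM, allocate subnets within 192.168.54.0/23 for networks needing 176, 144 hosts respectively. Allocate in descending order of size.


176 hosts -> /24 (254 usable): 192.168.54.0/24
144 hosts -> /24 (254 usable): 192.168.55.0/24
Allocation: 192.168.54.0/24 (176 hosts, 254 usable); 192.168.55.0/24 (144 hosts, 254 usable)


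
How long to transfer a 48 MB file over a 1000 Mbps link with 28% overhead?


Effective throughput = 1000 * (1 - 28/100) = 720 Mbps
File size in Mb = 48 * 8 = 384 Mb
Time = 384 / 720
Time = 0.5333 seconds


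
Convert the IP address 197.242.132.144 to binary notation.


197 = 11000101
242 = 11110010
132 = 10000100
144 = 10010000
Binary: 11000101.11110010.10000100.10010000


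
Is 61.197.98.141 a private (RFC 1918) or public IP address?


RFC 1918 private ranges:
  10.0.0.0/8 (10.0.0.0 - 10.255.255.255)
  172.16.0.0/12 (172.16.0.0 - 172.31.255.255)
  192.168.0.0/16 (192.168.0.0 - 192.168.255.255)
Public (not in any RFC 1918 range)


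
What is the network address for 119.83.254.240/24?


IP:   01110111.01010011.11111110.11110000
Mask: 11111111.11111111.11111111.00000000
AND operation:
Net:  01110111.01010011.11111110.00000000
Network: 119.83.254.0/24


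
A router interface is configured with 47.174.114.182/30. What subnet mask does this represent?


/30 means 30 network bits, 2 host bits
Binary: 11111111111111111111111111111100
Mask: 255.255.255.252


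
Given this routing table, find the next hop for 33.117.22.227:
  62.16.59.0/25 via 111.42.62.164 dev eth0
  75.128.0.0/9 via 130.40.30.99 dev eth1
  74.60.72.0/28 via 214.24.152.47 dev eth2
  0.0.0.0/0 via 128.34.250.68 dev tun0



Longest prefix match for 33.117.22.227:
  /25 62.16.59.0: no
  /9 75.128.0.0: no
  /28 74.60.72.0: no
  /0 0.0.0.0: MATCH
Selected: next-hop 128.34.250.68 via tun0 (matched /0)


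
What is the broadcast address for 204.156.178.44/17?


Network: 204.156.128.0/17
Host bits = 15
Set all host bits to 1:
Broadcast: 204.156.255.255


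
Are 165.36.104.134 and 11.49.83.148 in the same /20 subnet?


Mask: 255.255.240.0
165.36.104.134 AND mask = 165.36.96.0
11.49.83.148 AND mask = 11.49.80.0
No, different subnets (165.36.96.0 vs 11.49.80.0)


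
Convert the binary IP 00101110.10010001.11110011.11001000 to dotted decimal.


00101110 = 46
10010001 = 145
11110011 = 243
11001000 = 200
IP: 46.145.243.200


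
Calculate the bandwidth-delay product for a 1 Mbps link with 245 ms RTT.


BDP = bandwidth * RTT
= 1 Mbps * 245 ms
= 1 * 1e6 * 245 / 1000 bits
= 245000 bits
= 30625 bytes
= 29.9072 KB
BDP = 245000 bits (30625 bytes)


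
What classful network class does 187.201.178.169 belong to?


First octet: 187
Binary: 10111011
10xxxxxx -> Class B (128-191)
Class B, default mask 255.255.0.0 (/16)


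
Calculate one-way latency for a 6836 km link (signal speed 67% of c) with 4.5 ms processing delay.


Speed = 0.67 * 3e5 km/s = 201000 km/s
Propagation delay = 6836 / 201000 = 0.034 s = 34.01 ms
Processing delay = 4.5 ms
Total one-way latency = 38.51 ms


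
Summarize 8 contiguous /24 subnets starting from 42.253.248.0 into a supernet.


Original prefix: /24
Number of subnets: 8 = 2^3
New prefix = 24 - 3 = 21
Supernet: 42.253.248.0/21


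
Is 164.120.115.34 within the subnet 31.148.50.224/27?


Subnet network: 31.148.50.224
Test IP AND mask: 164.120.115.32
No, 164.120.115.34 is not in 31.148.50.224/27


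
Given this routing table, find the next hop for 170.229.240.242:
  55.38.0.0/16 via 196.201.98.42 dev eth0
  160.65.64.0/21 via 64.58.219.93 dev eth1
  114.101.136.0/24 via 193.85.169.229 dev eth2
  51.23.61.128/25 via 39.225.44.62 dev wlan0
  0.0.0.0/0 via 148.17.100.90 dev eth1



Longest prefix match for 170.229.240.242:
  /16 55.38.0.0: no
  /21 160.65.64.0: no
  /24 114.101.136.0: no
  /25 51.23.61.128: no
  /0 0.0.0.0: MATCH
Selected: next-hop 148.17.100.90 via eth1 (matched /0)


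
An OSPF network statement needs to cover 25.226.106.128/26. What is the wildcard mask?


Subnet mask: 255.255.255.192
Wildcard = 255.255.255.255 - subnet mask
255 - 255 = 0
255 - 255 = 0
255 - 255 = 0
255 - 192 = 63
Wildcard: 0.0.0.63


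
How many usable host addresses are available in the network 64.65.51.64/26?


Host bits = 32 - 26 = 6
Total addresses = 2^6 = 64
Usable = total - 2 (network and broadcast)
Usable hosts: 62


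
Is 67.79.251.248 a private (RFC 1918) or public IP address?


RFC 1918 private ranges:
  10.0.0.0/8 (10.0.0.0 - 10.255.255.255)
  172.16.0.0/12 (172.16.0.0 - 172.31.255.255)
  192.168.0.0/16 (192.168.0.0 - 192.168.255.255)
Public (not in any RFC 1918 range)


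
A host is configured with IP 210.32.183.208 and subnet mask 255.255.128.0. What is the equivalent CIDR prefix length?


Binary: 11111111.11111111.10000000.00000000
Count leading 1s
Prefix: /17


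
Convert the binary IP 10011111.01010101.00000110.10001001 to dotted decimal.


10011111 = 159
01010101 = 85
00000110 = 6
10001001 = 137
IP: 159.85.6.137


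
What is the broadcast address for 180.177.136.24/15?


Network: 180.176.0.0/15
Host bits = 17
Set all host bits to 1:
Broadcast: 180.177.255.255


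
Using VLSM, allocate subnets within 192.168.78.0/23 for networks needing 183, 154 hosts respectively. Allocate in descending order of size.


183 hosts -> /24 (254 usable): 192.168.78.0/24
154 hosts -> /24 (254 usable): 192.168.79.0/24
Allocation: 192.168.78.0/24 (183 hosts, 254 usable); 192.168.79.0/24 (154 hosts, 254 usable)


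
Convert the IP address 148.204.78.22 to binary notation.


148 = 10010100
204 = 11001100
78 = 01001110
22 = 00010110
Binary: 10010100.11001100.01001110.00010110


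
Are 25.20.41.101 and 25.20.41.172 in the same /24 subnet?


Mask: 255.255.255.0
25.20.41.101 AND mask = 25.20.41.0
25.20.41.172 AND mask = 25.20.41.0
Yes, same subnet (25.20.41.0)


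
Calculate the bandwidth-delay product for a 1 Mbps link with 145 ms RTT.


BDP = bandwidth * RTT
= 1 Mbps * 145 ms
= 1 * 1e6 * 145 / 1000 bits
= 145000 bits
= 18125 bytes
= 17.7002 KB
BDP = 145000 bits (18125 bytes)


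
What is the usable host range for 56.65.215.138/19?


Network: 56.65.192.0
Broadcast: 56.65.223.255
First usable = network + 1
Last usable = broadcast - 1
Range: 56.65.192.1 to 56.65.223.254


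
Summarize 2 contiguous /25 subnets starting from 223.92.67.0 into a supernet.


Original prefix: /25
Number of subnets: 2 = 2^1
New prefix = 25 - 1 = 24
Supernet: 223.92.67.0/24


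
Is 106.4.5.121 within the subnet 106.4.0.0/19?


Subnet network: 106.4.0.0
Test IP AND mask: 106.4.0.0
Yes, 106.4.5.121 is in 106.4.0.0/19


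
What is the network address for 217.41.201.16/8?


IP:   11011001.00101001.11001001.00010000
Mask: 11111111.00000000.00000000.00000000
AND operation:
Net:  11011001.00000000.00000000.00000000
Network: 217.0.0.0/8


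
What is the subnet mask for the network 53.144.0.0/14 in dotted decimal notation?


/14 means 14 network bits, 18 host bits
Binary: 11111111111111000000000000000000
Mask: 255.252.0.0


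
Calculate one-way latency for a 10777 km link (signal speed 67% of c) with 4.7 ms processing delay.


Speed = 0.67 * 3e5 km/s = 201000 km/s
Propagation delay = 10777 / 201000 = 0.0536 s = 53.6169 ms
Processing delay = 4.7 ms
Total one-way latency = 58.3169 ms


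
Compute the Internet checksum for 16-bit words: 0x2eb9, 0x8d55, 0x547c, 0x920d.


Sum all words (with carry folding):
+ 0x2eb9 = 0x2eb9
+ 0x8d55 = 0xbc0e
+ 0x547c = 0x108b
+ 0x920d = 0xa298
One's complement: ~0xa298
Checksum = 0x5d67


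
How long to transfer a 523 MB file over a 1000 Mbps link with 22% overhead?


Effective throughput = 1000 * (1 - 22/100) = 780 Mbps
File size in Mb = 523 * 8 = 4184 Mb
Time = 4184 / 780
Time = 5.3641 seconds


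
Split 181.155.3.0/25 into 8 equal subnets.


New prefix = 25 + 3 = 28
Each subnet has 16 addresses
  181.155.3.0/28
  181.155.3.16/28
  181.155.3.32/28
  181.155.3.48/28
  181.155.3.64/28
  181.155.3.80/28
  181.155.3.96/28
  181.155.3.112/28
Subnets: 181.155.3.0/28, 181.155.3.16/28, 181.155.3.32/28, 181.155.3.48/28, 181.155.3.64/28, 181.155.3.80/28, 181.155.3.96/28, 181.155.3.112/28


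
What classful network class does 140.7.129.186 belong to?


First octet: 140
Binary: 10001100
10xxxxxx -> Class B (128-191)
Class B, default mask 255.255.0.0 (/16)


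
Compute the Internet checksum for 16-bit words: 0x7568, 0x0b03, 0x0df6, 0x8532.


Sum all words (with carry folding):
+ 0x7568 = 0x7568
+ 0x0b03 = 0x806b
+ 0x0df6 = 0x8e61
+ 0x8532 = 0x1394
One's complement: ~0x1394
Checksum = 0xec6b


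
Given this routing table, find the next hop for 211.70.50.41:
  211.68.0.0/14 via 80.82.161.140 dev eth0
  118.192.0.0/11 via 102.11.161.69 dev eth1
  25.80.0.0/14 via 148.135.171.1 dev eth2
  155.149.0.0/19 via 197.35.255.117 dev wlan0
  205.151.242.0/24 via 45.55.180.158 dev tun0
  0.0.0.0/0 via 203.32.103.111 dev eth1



Longest prefix match for 211.70.50.41:
  /14 211.68.0.0: MATCH
  /11 118.192.0.0: no
  /14 25.80.0.0: no
  /19 155.149.0.0: no
  /24 205.151.242.0: no
  /0 0.0.0.0: MATCH
Selected: next-hop 80.82.161.140 via eth0 (matched /14)


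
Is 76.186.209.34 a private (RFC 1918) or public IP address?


RFC 1918 private ranges:
  10.0.0.0/8 (10.0.0.0 - 10.255.255.255)
  172.16.0.0/12 (172.16.0.0 - 172.31.255.255)
  192.168.0.0/16 (192.168.0.0 - 192.168.255.255)
Public (not in any RFC 1918 range)


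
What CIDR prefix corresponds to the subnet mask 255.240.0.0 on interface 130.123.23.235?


Binary: 11111111.11110000.00000000.00000000
Count leading 1s
Prefix: /12


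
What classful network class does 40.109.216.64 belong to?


First octet: 40
Binary: 00101000
0xxxxxxx -> Class A (1-126)
Class A, default mask 255.0.0.0 (/8)


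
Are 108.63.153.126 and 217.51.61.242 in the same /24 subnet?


Mask: 255.255.255.0
108.63.153.126 AND mask = 108.63.153.0
217.51.61.242 AND mask = 217.51.61.0
No, different subnets (108.63.153.0 vs 217.51.61.0)


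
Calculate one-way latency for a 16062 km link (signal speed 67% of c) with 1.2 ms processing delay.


Speed = 0.67 * 3e5 km/s = 201000 km/s
Propagation delay = 16062 / 201000 = 0.0799 s = 79.9104 ms
Processing delay = 1.2 ms
Total one-way latency = 81.1104 ms


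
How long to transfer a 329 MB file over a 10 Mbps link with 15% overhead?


Effective throughput = 10 * (1 - 15/100) = 8.5 Mbps
File size in Mb = 329 * 8 = 2632 Mb
Time = 2632 / 8.5
Time = 309.6471 seconds


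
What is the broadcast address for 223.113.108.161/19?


Network: 223.113.96.0/19
Host bits = 13
Set all host bits to 1:
Broadcast: 223.113.127.255


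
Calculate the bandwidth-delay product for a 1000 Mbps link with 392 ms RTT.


BDP = bandwidth * RTT
= 1000 Mbps * 392 ms
= 1000 * 1e6 * 392 / 1000 bits
= 392000000 bits
= 49000000 bytes
= 47851.5625 KB
BDP = 392000000 bits (49000000 bytes)


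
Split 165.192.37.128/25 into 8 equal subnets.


New prefix = 25 + 3 = 28
Each subnet has 16 addresses
  165.192.37.128/28
  165.192.37.144/28
  165.192.37.160/28
  165.192.37.176/28
  165.192.37.192/28
  165.192.37.208/28
  165.192.37.224/28
  165.192.37.240/28
Subnets: 165.192.37.128/28, 165.192.37.144/28, 165.192.37.160/28, 165.192.37.176/28, 165.192.37.192/28, 165.192.37.208/28, 165.192.37.224/28, 165.192.37.240/28


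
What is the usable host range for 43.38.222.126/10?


Network: 43.0.0.0
Broadcast: 43.63.255.255
First usable = network + 1
Last usable = broadcast - 1
Range: 43.0.0.1 to 43.63.255.254


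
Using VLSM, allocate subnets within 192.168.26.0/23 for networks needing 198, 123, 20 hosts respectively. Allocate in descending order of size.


198 hosts -> /24 (254 usable): 192.168.26.0/24
123 hosts -> /25 (126 usable): 192.168.27.0/25
20 hosts -> /27 (30 usable): 192.168.27.128/27
Allocation: 192.168.26.0/24 (198 hosts, 254 usable); 192.168.27.0/25 (123 hosts, 126 usable); 192.168.27.128/27 (20 hosts, 30 usable)


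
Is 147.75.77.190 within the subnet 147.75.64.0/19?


Subnet network: 147.75.64.0
Test IP AND mask: 147.75.64.0
Yes, 147.75.77.190 is in 147.75.64.0/19


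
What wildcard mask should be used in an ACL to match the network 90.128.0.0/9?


Subnet mask: 255.128.0.0
Wildcard = 255.255.255.255 - subnet mask
255 - 255 = 0
255 - 128 = 127
255 - 0 = 255
255 - 0 = 255
Wildcard: 0.127.255.255


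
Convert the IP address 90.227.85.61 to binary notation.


90 = 01011010
227 = 11100011
85 = 01010101
61 = 00111101
Binary: 01011010.11100011.01010101.00111101


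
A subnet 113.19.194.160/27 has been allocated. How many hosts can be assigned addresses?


Host bits = 32 - 27 = 5
Total addresses = 2^5 = 32
Usable = total - 2 (network and broadcast)
Usable hosts: 30


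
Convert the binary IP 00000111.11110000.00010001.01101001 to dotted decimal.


00000111 = 7
11110000 = 240
00010001 = 17
01101001 = 105
IP: 7.240.17.105


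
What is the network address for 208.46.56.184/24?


IP:   11010000.00101110.00111000.10111000
Mask: 11111111.11111111.11111111.00000000
AND operation:
Net:  11010000.00101110.00111000.00000000
Network: 208.46.56.0/24


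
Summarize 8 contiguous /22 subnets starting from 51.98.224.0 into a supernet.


Original prefix: /22
Number of subnets: 8 = 2^3
New prefix = 22 - 3 = 19
Supernet: 51.98.224.0/19


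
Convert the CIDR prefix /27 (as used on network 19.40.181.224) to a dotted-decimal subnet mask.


/27 means 27 network bits, 5 host bits
Binary: 11111111111111111111111111100000
Mask: 255.255.255.224


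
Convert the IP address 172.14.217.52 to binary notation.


172 = 10101100
14 = 00001110
217 = 11011001
52 = 00110100
Binary: 10101100.00001110.11011001.00110100


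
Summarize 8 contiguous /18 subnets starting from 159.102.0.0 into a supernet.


Original prefix: /18
Number of subnets: 8 = 2^3
New prefix = 18 - 3 = 15
Supernet: 159.102.0.0/15


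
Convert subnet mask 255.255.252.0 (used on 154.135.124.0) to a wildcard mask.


Subnet mask: 255.255.252.0
Wildcard = 255.255.255.255 - subnet mask
255 - 255 = 0
255 - 255 = 0
255 - 252 = 3
255 - 0 = 255
Wildcard: 0.0.3.255


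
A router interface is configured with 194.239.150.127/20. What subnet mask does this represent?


/20 means 20 network bits, 12 host bits
Binary: 11111111111111111111000000000000
Mask: 255.255.240.0


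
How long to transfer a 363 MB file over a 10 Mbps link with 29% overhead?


Effective throughput = 10 * (1 - 29/100) = 7.1 Mbps
File size in Mb = 363 * 8 = 2904 Mb
Time = 2904 / 7.1
Time = 409.0141 seconds


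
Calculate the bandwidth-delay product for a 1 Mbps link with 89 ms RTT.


BDP = bandwidth * RTT
= 1 Mbps * 89 ms
= 1 * 1e6 * 89 / 1000 bits
= 89000 bits
= 11125 bytes
= 10.8643 KB
BDP = 89000 bits (11125 bytes)


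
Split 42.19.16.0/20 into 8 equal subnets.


New prefix = 20 + 3 = 23
Each subnet has 512 addresses
  42.19.16.0/23
  42.19.18.0/23
  42.19.20.0/23
  42.19.22.0/23
  42.19.24.0/23
  42.19.26.0/23
  42.19.28.0/23
  42.19.30.0/23
Subnets: 42.19.16.0/23, 42.19.18.0/23, 42.19.20.0/23, 42.19.22.0/23, 42.19.24.0/23, 42.19.26.0/23, 42.19.28.0/23, 42.19.30.0/23


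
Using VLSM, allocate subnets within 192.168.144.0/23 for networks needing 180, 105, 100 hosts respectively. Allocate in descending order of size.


180 hosts -> /24 (254 usable): 192.168.144.0/24
105 hosts -> /25 (126 usable): 192.168.145.0/25
100 hosts -> /25 (126 usable): 192.168.145.128/25
Allocation: 192.168.144.0/24 (180 hosts, 254 usable); 192.168.145.0/25 (105 hosts, 126 usable); 192.168.145.128/25 (100 hosts, 126 usable)


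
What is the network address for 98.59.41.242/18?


IP:   01100010.00111011.00101001.11110010
Mask: 11111111.11111111.11000000.00000000
AND operation:
Net:  01100010.00111011.00000000.00000000
Network: 98.59.0.0/18


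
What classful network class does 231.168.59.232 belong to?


First octet: 231
Binary: 11100111
1110xxxx -> Class D (224-239)
Class D (multicast), default mask N/A


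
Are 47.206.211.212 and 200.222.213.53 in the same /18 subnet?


Mask: 255.255.192.0
47.206.211.212 AND mask = 47.206.192.0
200.222.213.53 AND mask = 200.222.192.0
No, different subnets (47.206.192.0 vs 200.222.192.0)


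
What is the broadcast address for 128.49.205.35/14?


Network: 128.48.0.0/14
Host bits = 18
Set all host bits to 1:
Broadcast: 128.51.255.255


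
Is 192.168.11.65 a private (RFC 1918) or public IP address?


RFC 1918 private ranges:
  10.0.0.0/8 (10.0.0.0 - 10.255.255.255)
  172.16.0.0/12 (172.16.0.0 - 172.31.255.255)
  192.168.0.0/16 (192.168.0.0 - 192.168.255.255)
Private (in 192.168.0.0/16)


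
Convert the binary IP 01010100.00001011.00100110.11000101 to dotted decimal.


01010100 = 84
00001011 = 11
00100110 = 38
11000101 = 197
IP: 84.11.38.197


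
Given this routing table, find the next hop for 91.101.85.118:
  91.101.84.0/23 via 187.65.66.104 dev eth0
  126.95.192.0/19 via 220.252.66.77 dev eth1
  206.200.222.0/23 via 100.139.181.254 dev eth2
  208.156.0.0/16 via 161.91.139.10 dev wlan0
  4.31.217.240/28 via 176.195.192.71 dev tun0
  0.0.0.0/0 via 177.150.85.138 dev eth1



Longest prefix match for 91.101.85.118:
  /23 91.101.84.0: MATCH
  /19 126.95.192.0: no
  /23 206.200.222.0: no
  /16 208.156.0.0: no
  /28 4.31.217.240: no
  /0 0.0.0.0: MATCH
Selected: next-hop 187.65.66.104 via eth0 (matched /23)


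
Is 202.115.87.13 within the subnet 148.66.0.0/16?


Subnet network: 148.66.0.0
Test IP AND mask: 202.115.0.0
No, 202.115.87.13 is not in 148.66.0.0/16


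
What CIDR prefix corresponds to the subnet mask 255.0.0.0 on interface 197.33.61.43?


Binary: 11111111.00000000.00000000.00000000
Count leading 1s
Prefix: /8


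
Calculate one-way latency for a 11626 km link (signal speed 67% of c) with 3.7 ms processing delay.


Speed = 0.67 * 3e5 km/s = 201000 km/s
Propagation delay = 11626 / 201000 = 0.0578 s = 57.8408 ms
Processing delay = 3.7 ms
Total one-way latency = 61.5408 ms


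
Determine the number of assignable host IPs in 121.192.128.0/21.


Host bits = 32 - 21 = 11
Total addresses = 2^11 = 2048
Usable = total - 2 (network and broadcast)
Usable hosts: 2046


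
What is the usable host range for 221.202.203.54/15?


Network: 221.202.0.0
Broadcast: 221.203.255.255
First usable = network + 1
Last usable = broadcast - 1
Range: 221.202.0.1 to 221.203.255.254


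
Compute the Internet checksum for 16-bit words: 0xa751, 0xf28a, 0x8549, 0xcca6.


Sum all words (with carry folding):
+ 0xa751 = 0xa751
+ 0xf28a = 0x99dc
+ 0x8549 = 0x1f26
+ 0xcca6 = 0xebcc
One's complement: ~0xebcc
Checksum = 0x1433


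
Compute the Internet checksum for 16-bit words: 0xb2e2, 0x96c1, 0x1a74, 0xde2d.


Sum all words (with carry folding):
+ 0xb2e2 = 0xb2e2
+ 0x96c1 = 0x49a4
+ 0x1a74 = 0x6418
+ 0xde2d = 0x4246
One's complement: ~0x4246
Checksum = 0xbdb9


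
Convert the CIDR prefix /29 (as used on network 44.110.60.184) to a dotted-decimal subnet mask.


/29 means 29 network bits, 3 host bits
Binary: 11111111111111111111111111111000
Mask: 255.255.255.248


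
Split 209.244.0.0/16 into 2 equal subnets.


New prefix = 16 + 1 = 17
Each subnet has 32768 addresses
  209.244.0.0/17
  209.244.128.0/17
Subnets: 209.244.0.0/17, 209.244.128.0/17


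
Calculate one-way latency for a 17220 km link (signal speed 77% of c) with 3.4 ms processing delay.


Speed = 0.77 * 3e5 km/s = 231000 km/s
Propagation delay = 17220 / 231000 = 0.0745 s = 74.5455 ms
Processing delay = 3.4 ms
Total one-way latency = 77.9455 ms


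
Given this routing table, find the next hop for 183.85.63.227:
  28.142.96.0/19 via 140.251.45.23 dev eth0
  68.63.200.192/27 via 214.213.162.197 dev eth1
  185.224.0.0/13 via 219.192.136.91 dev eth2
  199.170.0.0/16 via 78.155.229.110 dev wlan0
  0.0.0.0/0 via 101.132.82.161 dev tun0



Longest prefix match for 183.85.63.227:
  /19 28.142.96.0: no
  /27 68.63.200.192: no
  /13 185.224.0.0: no
  /16 199.170.0.0: no
  /0 0.0.0.0: MATCH
Selected: next-hop 101.132.82.161 via tun0 (matched /0)


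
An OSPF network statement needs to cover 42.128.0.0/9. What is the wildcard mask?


Subnet mask: 255.128.0.0
Wildcard = 255.255.255.255 - subnet mask
255 - 255 = 0
255 - 128 = 127
255 - 0 = 255
255 - 0 = 255
Wildcard: 0.127.255.255


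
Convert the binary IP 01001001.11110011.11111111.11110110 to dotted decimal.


01001001 = 73
11110011 = 243
11111111 = 255
11110110 = 246
IP: 73.243.255.246


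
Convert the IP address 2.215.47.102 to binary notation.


2 = 00000010
215 = 11010111
47 = 00101111
102 = 01100110
Binary: 00000010.11010111.00101111.01100110


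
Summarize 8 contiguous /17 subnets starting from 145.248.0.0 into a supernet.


Original prefix: /17
Number of subnets: 8 = 2^3
New prefix = 17 - 3 = 14
Supernet: 145.248.0.0/14


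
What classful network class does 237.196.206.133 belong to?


First octet: 237
Binary: 11101101
1110xxxx -> Class D (224-239)
Class D (multicast), default mask N/A


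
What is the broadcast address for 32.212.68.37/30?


Network: 32.212.68.36/30
Host bits = 2
Set all host bits to 1:
Broadcast: 32.212.68.39


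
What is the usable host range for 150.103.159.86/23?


Network: 150.103.158.0
Broadcast: 150.103.159.255
First usable = network + 1
Last usable = broadcast - 1
Range: 150.103.158.1 to 150.103.159.254


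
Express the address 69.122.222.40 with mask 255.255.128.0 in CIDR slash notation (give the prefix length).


Binary: 11111111.11111111.10000000.00000000
Count leading 1s
Prefix: /17


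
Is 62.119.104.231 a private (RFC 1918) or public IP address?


RFC 1918 private ranges:
  10.0.0.0/8 (10.0.0.0 - 10.255.255.255)
  172.16.0.0/12 (172.16.0.0 - 172.31.255.255)
  192.168.0.0/16 (192.168.0.0 - 192.168.255.255)
Public (not in any RFC 1918 range)


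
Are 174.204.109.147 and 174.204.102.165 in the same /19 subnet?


Mask: 255.255.224.0
174.204.109.147 AND mask = 174.204.96.0
174.204.102.165 AND mask = 174.204.96.0
Yes, same subnet (174.204.96.0)


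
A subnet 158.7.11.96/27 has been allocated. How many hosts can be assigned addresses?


Host bits = 32 - 27 = 5
Total addresses = 2^5 = 32
Usable = total - 2 (network and broadcast)
Usable hosts: 30


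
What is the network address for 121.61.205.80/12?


IP:   01111001.00111101.11001101.01010000
Mask: 11111111.11110000.00000000.00000000
AND operation:
Net:  01111001.00110000.00000000.00000000
Network: 121.48.0.0/12


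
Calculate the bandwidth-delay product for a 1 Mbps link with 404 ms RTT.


BDP = bandwidth * RTT
= 1 Mbps * 404 ms
= 1 * 1e6 * 404 / 1000 bits
= 404000 bits
= 50500 bytes
= 49.3164 KB
BDP = 404000 bits (50500 bytes)


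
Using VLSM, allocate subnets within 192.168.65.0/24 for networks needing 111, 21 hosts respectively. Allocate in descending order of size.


111 hosts -> /25 (126 usable): 192.168.65.0/25
21 hosts -> /27 (30 usable): 192.168.65.128/27
Allocation: 192.168.65.0/25 (111 hosts, 126 usable); 192.168.65.128/27 (21 hosts, 30 usable)


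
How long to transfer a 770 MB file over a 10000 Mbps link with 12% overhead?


Effective throughput = 10000 * (1 - 12/100) = 8800 Mbps
File size in Mb = 770 * 8 = 6160 Mb
Time = 6160 / 8800
Time = 0.7 seconds


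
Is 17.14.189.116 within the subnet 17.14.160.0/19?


Subnet network: 17.14.160.0
Test IP AND mask: 17.14.160.0
Yes, 17.14.189.116 is in 17.14.160.0/19


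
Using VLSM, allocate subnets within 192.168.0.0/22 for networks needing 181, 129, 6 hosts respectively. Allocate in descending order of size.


181 hosts -> /24 (254 usable): 192.168.0.0/24
129 hosts -> /24 (254 usable): 192.168.1.0/24
6 hosts -> /29 (6 usable): 192.168.2.0/29
Allocation: 192.168.0.0/24 (181 hosts, 254 usable); 192.168.1.0/24 (129 hosts, 254 usable); 192.168.2.0/29 (6 hosts, 6 usable)


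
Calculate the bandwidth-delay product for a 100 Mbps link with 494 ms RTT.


BDP = bandwidth * RTT
= 100 Mbps * 494 ms
= 100 * 1e6 * 494 / 1000 bits
= 49400000 bits
= 6175000 bytes
= 6030.2734 KB
BDP = 49400000 bits (6175000 bytes)


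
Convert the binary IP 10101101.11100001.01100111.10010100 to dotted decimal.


10101101 = 173
11100001 = 225
01100111 = 103
10010100 = 148
IP: 173.225.103.148


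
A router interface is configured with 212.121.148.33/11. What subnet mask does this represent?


/11 means 11 network bits, 21 host bits
Binary: 11111111111000000000000000000000
Mask: 255.224.0.0


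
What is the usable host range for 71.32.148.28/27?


Network: 71.32.148.0
Broadcast: 71.32.148.31
First usable = network + 1
Last usable = broadcast - 1
Range: 71.32.148.1 to 71.32.148.30


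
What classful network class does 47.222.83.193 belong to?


First octet: 47
Binary: 00101111
0xxxxxxx -> Class A (1-126)
Class A, default mask 255.0.0.0 (/8)


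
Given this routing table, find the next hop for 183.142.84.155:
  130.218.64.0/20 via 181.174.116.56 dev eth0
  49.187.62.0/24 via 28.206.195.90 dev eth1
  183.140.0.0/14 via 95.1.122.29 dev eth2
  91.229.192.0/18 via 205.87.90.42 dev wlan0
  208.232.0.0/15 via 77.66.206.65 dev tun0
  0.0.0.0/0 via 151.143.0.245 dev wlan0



Longest prefix match for 183.142.84.155:
  /20 130.218.64.0: no
  /24 49.187.62.0: no
  /14 183.140.0.0: MATCH
  /18 91.229.192.0: no
  /15 208.232.0.0: no
  /0 0.0.0.0: MATCH
Selected: next-hop 95.1.122.29 via eth2 (matched /14)


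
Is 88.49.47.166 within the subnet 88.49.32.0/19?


Subnet network: 88.49.32.0
Test IP AND mask: 88.49.32.0
Yes, 88.49.47.166 is in 88.49.32.0/19


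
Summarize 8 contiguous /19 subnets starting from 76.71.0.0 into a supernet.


Original prefix: /19
Number of subnets: 8 = 2^3
New prefix = 19 - 3 = 16
Supernet: 76.71.0.0/16


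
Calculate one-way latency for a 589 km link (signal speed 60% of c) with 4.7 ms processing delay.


Speed = 0.6 * 3e5 km/s = 180000 km/s
Propagation delay = 589 / 180000 = 0.0033 s = 3.2722 ms
Processing delay = 4.7 ms
Total one-way latency = 7.9722 ms


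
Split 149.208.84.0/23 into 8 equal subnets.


New prefix = 23 + 3 = 26
Each subnet has 64 addresses
  149.208.84.0/26
  149.208.84.64/26
  149.208.84.128/26
  149.208.84.192/26
  149.208.85.0/26
  149.208.85.64/26
  149.208.85.128/26
  149.208.85.192/26
Subnets: 149.208.84.0/26, 149.208.84.64/26, 149.208.84.128/26, 149.208.84.192/26, 149.208.85.0/26, 149.208.85.64/26, 149.208.85.128/26, 149.208.85.192/26


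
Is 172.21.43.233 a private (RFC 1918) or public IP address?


RFC 1918 private ranges:
  10.0.0.0/8 (10.0.0.0 - 10.255.255.255)
  172.16.0.0/12 (172.16.0.0 - 172.31.255.255)
  192.168.0.0/16 (192.168.0.0 - 192.168.255.255)
Private (in 172.16.0.0/12)


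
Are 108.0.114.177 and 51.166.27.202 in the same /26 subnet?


Mask: 255.255.255.192
108.0.114.177 AND mask = 108.0.114.128
51.166.27.202 AND mask = 51.166.27.192
No, different subnets (108.0.114.128 vs 51.166.27.192)


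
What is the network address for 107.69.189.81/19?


IP:   01101011.01000101.10111101.01010001
Mask: 11111111.11111111.11100000.00000000
AND operation:
Net:  01101011.01000101.10100000.00000000
Network: 107.69.160.0/19


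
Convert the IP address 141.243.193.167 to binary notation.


141 = 10001101
243 = 11110011
193 = 11000001
167 = 10100111
Binary: 10001101.11110011.11000001.10100111


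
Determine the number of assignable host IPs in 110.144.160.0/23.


Host bits = 32 - 23 = 9
Total addresses = 2^9 = 512
Usable = total - 2 (network and broadcast)
Usable hosts: 510


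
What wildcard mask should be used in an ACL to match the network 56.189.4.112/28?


Subnet mask: 255.255.255.240
Wildcard = 255.255.255.255 - subnet mask
255 - 255 = 0
255 - 255 = 0
255 - 255 = 0
255 - 240 = 15
Wildcard: 0.0.0.15


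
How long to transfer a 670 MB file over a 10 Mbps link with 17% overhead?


Effective throughput = 10 * (1 - 17/100) = 8.3 Mbps
File size in Mb = 670 * 8 = 5360 Mb
Time = 5360 / 8.3
Time = 645.7831 seconds


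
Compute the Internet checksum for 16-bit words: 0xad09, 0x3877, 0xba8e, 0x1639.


Sum all words (with carry folding):
+ 0xad09 = 0xad09
+ 0x3877 = 0xe580
+ 0xba8e = 0xa00f
+ 0x1639 = 0xb648
One's complement: ~0xb648
Checksum = 0x49b7


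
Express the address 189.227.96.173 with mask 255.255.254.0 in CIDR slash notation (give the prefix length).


Binary: 11111111.11111111.11111110.00000000
Count leading 1s
Prefix: /23


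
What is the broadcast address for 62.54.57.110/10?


Network: 62.0.0.0/10
Host bits = 22
Set all host bits to 1:
Broadcast: 62.63.255.255


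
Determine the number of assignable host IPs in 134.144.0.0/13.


Host bits = 32 - 13 = 19
Total addresses = 2^19 = 524288
Usable = total - 2 (network and broadcast)
Usable hosts: 524286


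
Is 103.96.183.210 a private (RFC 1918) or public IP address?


RFC 1918 private ranges:
  10.0.0.0/8 (10.0.0.0 - 10.255.255.255)
  172.16.0.0/12 (172.16.0.0 - 172.31.255.255)
  192.168.0.0/16 (192.168.0.0 - 192.168.255.255)
Public (not in any RFC 1918 range)


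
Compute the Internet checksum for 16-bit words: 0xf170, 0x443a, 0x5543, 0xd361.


Sum all words (with carry folding):
+ 0xf170 = 0xf170
+ 0x443a = 0x35ab
+ 0x5543 = 0x8aee
+ 0xd361 = 0x5e50
One's complement: ~0x5e50
Checksum = 0xa1af


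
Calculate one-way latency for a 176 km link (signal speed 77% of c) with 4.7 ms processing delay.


Speed = 0.77 * 3e5 km/s = 231000 km/s
Propagation delay = 176 / 231000 = 0.0008 s = 0.7619 ms
Processing delay = 4.7 ms
Total one-way latency = 5.4619 ms
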